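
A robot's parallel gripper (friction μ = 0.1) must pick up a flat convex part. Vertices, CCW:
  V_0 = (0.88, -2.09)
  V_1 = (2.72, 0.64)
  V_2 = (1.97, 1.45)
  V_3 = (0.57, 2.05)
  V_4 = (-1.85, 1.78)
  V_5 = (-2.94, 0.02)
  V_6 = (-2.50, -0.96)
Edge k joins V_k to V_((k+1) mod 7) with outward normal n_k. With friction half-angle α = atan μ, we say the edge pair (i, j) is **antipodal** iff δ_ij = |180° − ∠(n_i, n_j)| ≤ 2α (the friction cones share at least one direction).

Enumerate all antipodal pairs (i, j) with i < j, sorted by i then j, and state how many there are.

α = atan 0.1 = 5.71°;  2α = 11.42°
n_0 = (+0.8292, -0.5589)
n_1 = (+0.7338, +0.6794)
n_2 = (+0.3939, +0.9191)
n_3 = (-0.1109, +0.9938)
n_4 = (-0.8502, +0.5265)
n_5 = (-0.9123, -0.4096)
n_6 = (-0.3171, -0.9484)
  (0,1): δ = 103.22°  ·
  (0,2): δ = 79.22°  ·
  (0,3): δ = 49.65°  ·
  (0,4): δ = 2.21°  ✓
  (0,5): δ = 58.16°  ·
  (0,6): δ = 105.49°  ·
  (1,2): δ = 156.00°  ·
  (1,3): δ = 126.43°  ·
  (1,4): δ = 74.57°  ·
  (1,5): δ = 18.62°  ·
  (1,6): δ = 28.72°  ·
  (2,3): δ = 150.44°  ·
  (2,4): δ = 98.57°  ·
  (2,5): δ = 42.62°  ·
  (2,6): δ = 4.71°  ✓
  (3,4): δ = 128.14°  ·
  (3,5): δ = 72.19°  ·
  (3,6): δ = 24.85°  ·
  (4,5): δ = 124.05°  ·
  (4,6): δ = 76.72°  ·
  (5,6): δ = 132.66°  ·
antipodal pairs: 2

count = 2; pairs: (0,4), (2,6)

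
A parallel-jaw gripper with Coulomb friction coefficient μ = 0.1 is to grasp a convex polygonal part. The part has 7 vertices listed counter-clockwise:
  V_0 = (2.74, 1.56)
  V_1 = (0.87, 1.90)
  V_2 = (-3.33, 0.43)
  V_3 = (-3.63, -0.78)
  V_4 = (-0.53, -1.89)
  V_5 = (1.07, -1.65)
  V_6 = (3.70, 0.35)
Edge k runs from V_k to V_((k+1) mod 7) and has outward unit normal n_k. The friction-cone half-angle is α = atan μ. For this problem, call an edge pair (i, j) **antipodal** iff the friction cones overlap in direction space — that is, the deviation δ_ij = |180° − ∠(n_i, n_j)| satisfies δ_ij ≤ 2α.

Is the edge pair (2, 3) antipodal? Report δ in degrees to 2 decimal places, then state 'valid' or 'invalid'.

δ = 95.78°, invalid

α = atan 0.1 = 5.71°;  2α = 11.42°
edge 2: e_2 = (-0.30, -1.21);  n_2 = (-0.9706, +0.2406)
edge 3: e_3 = (+3.10, -1.11);  n_3 = (-0.3371, -0.9415)
∠(n_2, n_3) = 84.22°
δ = |180° − 84.22°| = 95.78°
95.78° > 2α = 11.42°  →  invalid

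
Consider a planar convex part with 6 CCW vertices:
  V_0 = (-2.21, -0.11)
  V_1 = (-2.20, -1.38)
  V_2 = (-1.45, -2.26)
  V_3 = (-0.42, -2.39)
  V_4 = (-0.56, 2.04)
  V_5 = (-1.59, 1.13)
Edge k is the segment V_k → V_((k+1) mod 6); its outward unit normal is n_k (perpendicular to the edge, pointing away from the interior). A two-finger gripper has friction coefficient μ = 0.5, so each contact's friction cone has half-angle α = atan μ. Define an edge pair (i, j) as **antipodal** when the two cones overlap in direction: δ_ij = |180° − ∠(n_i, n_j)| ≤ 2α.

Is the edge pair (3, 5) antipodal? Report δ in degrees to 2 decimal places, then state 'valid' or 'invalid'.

δ = 28.38°, valid

α = atan 0.5 = 26.57°;  2α = 53.13°
edge 3: e_3 = (-0.14, +4.43);  n_3 = (+0.9995, +0.0316)
edge 5: e_5 = (-0.62, -1.24);  n_5 = (-0.8944, +0.4472)
∠(n_3, n_5) = 151.62°
δ = |180° − 151.62°| = 28.38°
28.38° ≤ 2α = 53.13°  →  valid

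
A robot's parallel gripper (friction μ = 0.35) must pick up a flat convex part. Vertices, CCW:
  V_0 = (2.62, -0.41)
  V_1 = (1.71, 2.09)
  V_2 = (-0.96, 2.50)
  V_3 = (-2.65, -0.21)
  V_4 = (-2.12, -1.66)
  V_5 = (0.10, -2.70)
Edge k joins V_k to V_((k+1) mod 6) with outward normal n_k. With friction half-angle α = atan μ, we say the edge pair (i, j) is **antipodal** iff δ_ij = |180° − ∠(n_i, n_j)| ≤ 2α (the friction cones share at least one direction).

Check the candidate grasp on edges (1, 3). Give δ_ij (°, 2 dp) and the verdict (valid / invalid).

α = atan 0.35 = 19.29°;  2α = 38.58°
edge 1: e_1 = (-2.67, +0.41);  n_1 = (+0.1518, +0.9884)
edge 3: e_3 = (+0.53, -1.45);  n_3 = (-0.9392, -0.3433)
∠(n_1, n_3) = 118.81°
δ = |180° − 118.81°| = 61.19°
61.19° > 2α = 38.58°  →  invalid

δ = 61.19°, invalid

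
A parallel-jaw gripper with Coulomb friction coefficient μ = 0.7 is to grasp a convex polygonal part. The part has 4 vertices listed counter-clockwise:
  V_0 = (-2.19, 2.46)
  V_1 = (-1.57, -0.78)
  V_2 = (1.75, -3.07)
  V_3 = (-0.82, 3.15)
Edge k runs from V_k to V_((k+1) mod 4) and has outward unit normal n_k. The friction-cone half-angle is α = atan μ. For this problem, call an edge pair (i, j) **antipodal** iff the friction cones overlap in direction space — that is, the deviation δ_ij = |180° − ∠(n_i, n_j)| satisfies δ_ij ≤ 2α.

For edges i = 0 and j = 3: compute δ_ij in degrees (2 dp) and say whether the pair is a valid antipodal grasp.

α = atan 0.7 = 34.99°;  2α = 69.98°
edge 0: e_0 = (+0.62, -3.24);  n_0 = (-0.9822, -0.1879)
edge 3: e_3 = (-1.37, -0.69);  n_3 = (-0.4498, +0.8931)
∠(n_0, n_3) = 74.10°
δ = |180° − 74.10°| = 105.90°
105.90° > 2α = 69.98°  →  invalid

δ = 105.90°, invalid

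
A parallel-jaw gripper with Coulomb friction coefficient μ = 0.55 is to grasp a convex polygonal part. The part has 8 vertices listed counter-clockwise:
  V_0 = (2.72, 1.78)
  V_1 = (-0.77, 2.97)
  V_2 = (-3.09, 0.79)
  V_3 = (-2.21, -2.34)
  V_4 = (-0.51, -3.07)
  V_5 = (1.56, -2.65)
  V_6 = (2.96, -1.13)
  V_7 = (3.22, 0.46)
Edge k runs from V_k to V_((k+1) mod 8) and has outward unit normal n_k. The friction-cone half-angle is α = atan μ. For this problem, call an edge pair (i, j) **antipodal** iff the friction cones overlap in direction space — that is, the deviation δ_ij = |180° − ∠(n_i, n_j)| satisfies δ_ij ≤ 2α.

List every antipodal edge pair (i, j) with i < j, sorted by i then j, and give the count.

α = atan 0.55 = 28.81°;  2α = 57.62°
n_0 = (+0.3227, +0.9465)
n_1 = (-0.6848, +0.7288)
n_2 = (-0.9627, -0.2707)
n_3 = (-0.3946, -0.9189)
n_4 = (+0.1988, -0.9800)
n_5 = (+0.7355, -0.6775)
n_6 = (+0.9869, -0.1614)
n_7 = (+0.9352, +0.3542)
  (0,1): δ = 117.95°  ·
  (0,2): δ = 55.47°  ✓
  (0,3): δ = 4.41°  ✓
  (0,4): δ = 30.30°  ✓
  (0,5): δ = 66.18°  ·
  (0,6): δ = 99.54°  ·
  (0,7): δ = 129.57°  ·
  (1,2): δ = 117.51°  ·
  (1,3): δ = 66.46°  ·
  (1,4): δ = 31.75°  ✓
  (1,5): δ = 4.14°  ✓
  (1,6): δ = 37.50°  ✓
  (1,7): δ = 67.53°  ·
  (2,3): δ = 128.94°  ·
  (2,4): δ = 94.23°  ·
  (2,5): δ = 58.35°  ·
  (2,6): δ = 24.99°  ✓
  (2,7): δ = 5.04°  ✓
  (3,4): δ = 145.29°  ·
  (3,5): δ = 109.41°  ·
  (3,6): δ = 76.05°  ·
  (3,7): δ = 46.01°  ✓
  (4,5): δ = 144.12°  ·
  (4,6): δ = 110.76°  ·
  (4,7): δ = 80.72°  ·
  (5,6): δ = 146.64°  ·
  (5,7): δ = 116.61°  ·
  (6,7): δ = 149.97°  ·
antipodal pairs: 9

count = 9; pairs: (0,2), (0,3), (0,4), (1,4), (1,5), (1,6), (2,6), (2,7), (3,7)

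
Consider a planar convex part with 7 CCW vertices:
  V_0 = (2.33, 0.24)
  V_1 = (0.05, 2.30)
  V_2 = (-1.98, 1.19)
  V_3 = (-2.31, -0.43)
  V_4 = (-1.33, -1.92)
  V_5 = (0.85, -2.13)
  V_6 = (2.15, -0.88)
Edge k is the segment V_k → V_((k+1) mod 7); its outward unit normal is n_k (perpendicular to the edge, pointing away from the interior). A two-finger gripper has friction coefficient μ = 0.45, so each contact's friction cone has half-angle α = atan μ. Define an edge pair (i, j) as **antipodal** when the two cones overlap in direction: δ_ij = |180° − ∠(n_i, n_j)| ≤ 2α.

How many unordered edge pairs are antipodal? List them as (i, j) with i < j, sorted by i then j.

count = 7; pairs: (0,3), (0,4), (1,4), (1,5), (2,5), (2,6), (3,6)

α = atan 0.45 = 24.23°;  2α = 48.46°
n_0 = (+0.6704, +0.7420)
n_1 = (-0.4798, +0.8774)
n_2 = (-0.9799, +0.1996)
n_3 = (-0.8355, -0.5495)
n_4 = (-0.0959, -0.9954)
n_5 = (+0.6931, -0.7208)
n_6 = (+0.9873, -0.1587)
  (0,1): δ = 109.23°  ·
  (0,2): δ = 59.42°  ·
  (0,3): δ = 14.57°  ✓
  (0,4): δ = 36.60°  ✓
  (0,5): δ = 85.97°  ·
  (0,6): δ = 122.97°  ·
  (1,2): δ = 130.18°  ·
  (1,3): δ = 85.34°  ·
  (1,4): δ = 34.17°  ✓
  (1,5): δ = 15.21°  ✓
  (1,6): δ = 52.20°  ·
  (2,3): δ = 135.15°  ·
  (2,4): δ = 83.99°  ·
  (2,5): δ = 34.61°  ✓
  (2,6): δ = 2.38°  ✓
  (3,4): δ = 128.84°  ·
  (3,5): δ = 79.46°  ·
  (3,6): δ = 42.46°  ✓
  (4,5): δ = 130.62°  ·
  (4,6): δ = 93.63°  ·
  (5,6): δ = 143.01°  ·
antipodal pairs: 7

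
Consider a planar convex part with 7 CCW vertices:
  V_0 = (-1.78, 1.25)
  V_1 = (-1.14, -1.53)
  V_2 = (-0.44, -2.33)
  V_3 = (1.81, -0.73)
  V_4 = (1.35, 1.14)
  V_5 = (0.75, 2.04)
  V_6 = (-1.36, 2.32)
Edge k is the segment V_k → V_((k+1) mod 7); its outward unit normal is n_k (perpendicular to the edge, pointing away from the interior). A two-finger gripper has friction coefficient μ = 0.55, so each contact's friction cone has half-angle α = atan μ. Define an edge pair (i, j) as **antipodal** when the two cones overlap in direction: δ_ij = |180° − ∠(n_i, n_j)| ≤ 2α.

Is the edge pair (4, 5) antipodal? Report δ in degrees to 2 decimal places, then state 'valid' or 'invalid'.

δ = 131.25°, invalid

α = atan 0.55 = 28.81°;  2α = 57.62°
edge 4: e_4 = (-0.60, +0.90);  n_4 = (+0.8321, +0.5547)
edge 5: e_5 = (-2.11, +0.28);  n_5 = (+0.1315, +0.9913)
∠(n_4, n_5) = 48.75°
δ = |180° − 48.75°| = 131.25°
131.25° > 2α = 57.62°  →  invalid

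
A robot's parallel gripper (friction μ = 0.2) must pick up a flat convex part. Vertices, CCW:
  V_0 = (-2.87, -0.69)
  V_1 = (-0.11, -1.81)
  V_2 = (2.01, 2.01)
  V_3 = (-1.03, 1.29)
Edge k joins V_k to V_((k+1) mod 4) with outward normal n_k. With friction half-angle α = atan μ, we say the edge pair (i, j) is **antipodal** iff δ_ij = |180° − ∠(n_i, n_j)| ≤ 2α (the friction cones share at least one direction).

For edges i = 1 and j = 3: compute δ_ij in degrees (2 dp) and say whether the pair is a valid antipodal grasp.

α = atan 0.2 = 11.31°;  2α = 22.62°
edge 1: e_1 = (+2.12, +3.82);  n_1 = (+0.8744, -0.4853)
edge 3: e_3 = (-1.84, -1.98);  n_3 = (-0.7325, +0.6807)
∠(n_1, n_3) = 166.13°
δ = |180° − 166.13°| = 13.87°
13.87° ≤ 2α = 22.62°  →  valid

δ = 13.87°, valid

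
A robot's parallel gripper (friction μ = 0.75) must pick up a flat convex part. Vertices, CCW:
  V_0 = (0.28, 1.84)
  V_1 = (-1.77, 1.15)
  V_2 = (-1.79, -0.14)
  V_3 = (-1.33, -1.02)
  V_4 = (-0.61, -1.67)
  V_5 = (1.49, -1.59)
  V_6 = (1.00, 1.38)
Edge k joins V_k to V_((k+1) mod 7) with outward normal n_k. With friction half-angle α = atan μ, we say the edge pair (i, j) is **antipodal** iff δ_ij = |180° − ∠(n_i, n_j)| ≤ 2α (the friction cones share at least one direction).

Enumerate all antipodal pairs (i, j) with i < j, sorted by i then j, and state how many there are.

count = 9; pairs: (0,3), (0,4), (1,5), (1,6), (2,5), (2,6), (3,5), (3,6), (4,6)

α = atan 0.75 = 36.87°;  2α = 73.74°
n_0 = (-0.3190, +0.9478)
n_1 = (-0.9999, +0.0155)
n_2 = (-0.8862, -0.4633)
n_3 = (-0.6701, -0.7423)
n_4 = (+0.0381, -0.9993)
n_5 = (+0.9867, +0.1628)
n_6 = (+0.5384, +0.8427)
  (0,1): δ = 109.49°  ·
  (0,2): δ = 81.01°  ·
  (0,3): δ = 60.68°  ✓
  (0,4): δ = 16.42°  ✓
  (0,5): δ = 80.77°  ·
  (0,6): δ = 128.82°  ·
  (1,2): δ = 151.51°  ·
  (1,3): δ = 131.19°  ·
  (1,4): δ = 86.93°  ·
  (1,5): δ = 10.26°  ✓
  (1,6): δ = 58.31°  ✓
  (2,3): δ = 159.67°  ·
  (2,4): δ = 115.42°  ·
  (2,5): δ = 18.23°  ✓
  (2,6): δ = 29.83°  ✓
  (3,4): δ = 135.74°  ·
  (3,5): δ = 38.56°  ✓
  (3,6): δ = 9.50°  ✓
  (4,5): δ = 82.81°  ·
  (4,6): δ = 34.76°  ✓
  (5,6): δ = 131.94°  ·
antipodal pairs: 9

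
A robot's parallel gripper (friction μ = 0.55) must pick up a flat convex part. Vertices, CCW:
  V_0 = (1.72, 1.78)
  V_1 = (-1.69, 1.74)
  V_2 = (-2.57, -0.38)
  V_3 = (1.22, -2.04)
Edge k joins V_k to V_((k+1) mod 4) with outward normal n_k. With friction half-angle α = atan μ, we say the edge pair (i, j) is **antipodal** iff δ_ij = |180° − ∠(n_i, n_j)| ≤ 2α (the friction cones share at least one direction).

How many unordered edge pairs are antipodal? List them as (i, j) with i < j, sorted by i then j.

count = 2; pairs: (0,2), (1,3)

α = atan 0.55 = 28.81°;  2α = 57.62°
n_0 = (-0.0117, +0.9999)
n_1 = (-0.9236, +0.3834)
n_2 = (-0.4012, -0.9160)
n_3 = (+0.9915, -0.1298)
  (0,1): δ = 113.22°  ·
  (0,2): δ = 24.33°  ✓
  (0,3): δ = 81.87°  ·
  (1,2): δ = 91.11°  ·
  (1,3): δ = 15.09°  ✓
  (2,3): δ = 73.80°  ·
antipodal pairs: 2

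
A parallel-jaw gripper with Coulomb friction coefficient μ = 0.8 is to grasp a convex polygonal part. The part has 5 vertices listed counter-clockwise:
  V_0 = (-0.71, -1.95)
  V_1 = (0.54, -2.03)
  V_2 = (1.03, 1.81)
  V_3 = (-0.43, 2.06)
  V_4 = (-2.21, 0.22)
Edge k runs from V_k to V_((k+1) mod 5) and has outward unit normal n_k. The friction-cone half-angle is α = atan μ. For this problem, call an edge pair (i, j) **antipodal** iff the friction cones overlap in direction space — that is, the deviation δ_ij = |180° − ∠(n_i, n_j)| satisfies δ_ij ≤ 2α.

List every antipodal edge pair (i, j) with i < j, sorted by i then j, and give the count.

α = atan 0.8 = 38.66°;  2α = 77.32°
n_0 = (-0.0639, -0.9980)
n_1 = (+0.9920, -0.1266)
n_2 = (+0.1688, +0.9857)
n_3 = (-0.7187, +0.6953)
n_4 = (-0.8226, -0.5686)
  (0,1): δ = 93.61°  ·
  (0,2): δ = 6.05°  ✓
  (0,3): δ = 49.61°  ✓
  (0,4): δ = 128.32°  ·
  (1,2): δ = 92.44°  ·
  (1,3): δ = 36.78°  ✓
  (1,4): δ = 41.93°  ✓
  (2,3): δ = 124.33°  ·
  (2,4): δ = 45.63°  ✓
  (3,4): δ = 101.30°  ·
antipodal pairs: 5

count = 5; pairs: (0,2), (0,3), (1,3), (1,4), (2,4)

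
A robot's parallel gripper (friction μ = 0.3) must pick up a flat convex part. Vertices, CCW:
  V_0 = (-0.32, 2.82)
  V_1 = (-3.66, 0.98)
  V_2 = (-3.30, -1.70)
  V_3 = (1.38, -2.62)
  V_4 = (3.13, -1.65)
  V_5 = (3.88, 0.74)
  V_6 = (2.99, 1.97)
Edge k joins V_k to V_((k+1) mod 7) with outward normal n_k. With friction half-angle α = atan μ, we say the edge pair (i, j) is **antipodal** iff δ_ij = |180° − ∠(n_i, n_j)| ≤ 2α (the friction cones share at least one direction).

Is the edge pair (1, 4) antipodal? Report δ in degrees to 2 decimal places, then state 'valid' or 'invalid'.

δ = 25.07°, valid

α = atan 0.3 = 16.70°;  2α = 33.40°
edge 1: e_1 = (+0.36, -2.68);  n_1 = (-0.9911, -0.1331)
edge 4: e_4 = (+0.75, +2.39);  n_4 = (+0.9541, -0.2994)
∠(n_1, n_4) = 154.93°
δ = |180° − 154.93°| = 25.07°
25.07° ≤ 2α = 33.40°  →  valid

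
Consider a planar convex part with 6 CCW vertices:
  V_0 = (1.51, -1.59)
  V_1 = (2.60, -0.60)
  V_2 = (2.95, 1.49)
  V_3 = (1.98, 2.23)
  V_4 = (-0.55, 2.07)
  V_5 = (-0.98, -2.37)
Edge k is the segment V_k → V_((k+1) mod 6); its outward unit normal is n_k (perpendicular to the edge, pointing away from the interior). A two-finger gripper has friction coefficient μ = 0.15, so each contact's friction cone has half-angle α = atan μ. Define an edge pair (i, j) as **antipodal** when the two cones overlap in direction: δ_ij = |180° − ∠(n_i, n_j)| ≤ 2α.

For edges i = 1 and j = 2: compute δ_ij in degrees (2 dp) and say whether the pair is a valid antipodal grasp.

δ = 117.83°, invalid

α = atan 0.15 = 8.53°;  2α = 17.06°
edge 1: e_1 = (+0.35, +2.09);  n_1 = (+0.9863, -0.1652)
edge 2: e_2 = (-0.97, +0.74);  n_2 = (+0.6065, +0.7951)
∠(n_1, n_2) = 62.17°
δ = |180° − 62.17°| = 117.83°
117.83° > 2α = 17.06°  →  invalid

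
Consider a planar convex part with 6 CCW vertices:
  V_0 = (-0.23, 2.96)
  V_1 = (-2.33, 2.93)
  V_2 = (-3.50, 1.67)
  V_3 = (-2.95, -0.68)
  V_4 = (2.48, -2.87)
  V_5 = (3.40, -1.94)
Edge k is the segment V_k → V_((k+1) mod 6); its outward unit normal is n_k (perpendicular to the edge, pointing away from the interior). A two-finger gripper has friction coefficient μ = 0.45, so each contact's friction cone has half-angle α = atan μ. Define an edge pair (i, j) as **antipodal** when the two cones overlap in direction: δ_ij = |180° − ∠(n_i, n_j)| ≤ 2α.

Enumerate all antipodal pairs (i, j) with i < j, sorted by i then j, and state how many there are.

count = 5; pairs: (0,3), (0,4), (1,4), (2,5), (3,5)

α = atan 0.45 = 24.23°;  2α = 48.46°
n_0 = (-0.0143, +0.9999)
n_1 = (-0.7328, +0.6805)
n_2 = (-0.9737, -0.2279)
n_3 = (-0.3740, -0.9274)
n_4 = (+0.7109, -0.7033)
n_5 = (+0.8035, +0.5953)
  (0,1): δ = 133.70°  ·
  (0,2): δ = 77.65°  ·
  (0,3): δ = 22.78°  ✓
  (0,4): δ = 44.49°  ✓
  (0,5): δ = 125.71°  ·
  (1,2): δ = 123.95°  ·
  (1,3): δ = 69.09°  ·
  (1,4): δ = 1.81°  ✓
  (1,5): δ = 79.41°  ·
  (2,3): δ = 125.14°  ·
  (2,4): δ = 57.86°  ·
  (2,5): δ = 23.36°  ✓
  (3,4): δ = 112.73°  ·
  (3,5): δ = 31.50°  ✓
  (4,5): δ = 98.78°  ·
antipodal pairs: 5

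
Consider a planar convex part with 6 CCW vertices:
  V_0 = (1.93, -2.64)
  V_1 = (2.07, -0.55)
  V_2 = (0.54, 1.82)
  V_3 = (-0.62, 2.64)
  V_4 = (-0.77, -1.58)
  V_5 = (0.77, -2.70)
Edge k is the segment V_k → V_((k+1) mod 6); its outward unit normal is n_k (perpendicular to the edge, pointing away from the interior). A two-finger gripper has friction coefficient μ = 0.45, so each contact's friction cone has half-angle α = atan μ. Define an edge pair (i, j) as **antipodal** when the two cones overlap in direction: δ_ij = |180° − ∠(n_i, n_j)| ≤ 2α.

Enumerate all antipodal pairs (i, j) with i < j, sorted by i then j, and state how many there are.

α = atan 0.45 = 24.23°;  2α = 48.46°
n_0 = (+0.9978, -0.0668)
n_1 = (+0.8401, +0.5424)
n_2 = (+0.5772, +0.8166)
n_3 = (-0.9994, +0.0355)
n_4 = (-0.5882, -0.8087)
n_5 = (+0.0517, -0.9987)
  (0,1): δ = 143.32°  ·
  (0,2): δ = 121.42°  ·
  (0,3): δ = 1.80°  ✓
  (0,4): δ = 57.80°  ·
  (0,5): δ = 96.79°  ·
  (1,2): δ = 158.10°  ·
  (1,3): δ = 34.88°  ✓
  (1,4): δ = 21.13°  ✓
  (1,5): δ = 60.12°  ·
  (2,3): δ = 56.78°  ·
  (2,4): δ = 0.77°  ✓
  (2,5): δ = 38.22°  ✓
  (3,4): δ = 123.99°  ·
  (3,5): δ = 85.00°  ·
  (4,5): δ = 141.01°  ·
antipodal pairs: 5

count = 5; pairs: (0,3), (1,3), (1,4), (2,4), (2,5)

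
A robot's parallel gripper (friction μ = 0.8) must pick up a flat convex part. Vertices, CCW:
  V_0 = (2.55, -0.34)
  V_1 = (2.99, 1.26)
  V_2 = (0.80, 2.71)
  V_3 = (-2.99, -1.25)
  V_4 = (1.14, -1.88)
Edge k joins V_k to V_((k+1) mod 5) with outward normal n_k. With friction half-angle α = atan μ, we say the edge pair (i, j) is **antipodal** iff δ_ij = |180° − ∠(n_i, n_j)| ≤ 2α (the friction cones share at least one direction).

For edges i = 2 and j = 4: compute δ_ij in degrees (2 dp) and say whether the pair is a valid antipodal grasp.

α = atan 0.8 = 38.66°;  2α = 77.32°
edge 2: e_2 = (-3.79, -3.96);  n_2 = (-0.7224, +0.6914)
edge 4: e_4 = (+1.41, +1.54);  n_4 = (+0.7376, -0.6753)
∠(n_2, n_4) = 178.73°
δ = |180° − 178.73°| = 1.27°
1.27° ≤ 2α = 77.32°  →  valid

δ = 1.27°, valid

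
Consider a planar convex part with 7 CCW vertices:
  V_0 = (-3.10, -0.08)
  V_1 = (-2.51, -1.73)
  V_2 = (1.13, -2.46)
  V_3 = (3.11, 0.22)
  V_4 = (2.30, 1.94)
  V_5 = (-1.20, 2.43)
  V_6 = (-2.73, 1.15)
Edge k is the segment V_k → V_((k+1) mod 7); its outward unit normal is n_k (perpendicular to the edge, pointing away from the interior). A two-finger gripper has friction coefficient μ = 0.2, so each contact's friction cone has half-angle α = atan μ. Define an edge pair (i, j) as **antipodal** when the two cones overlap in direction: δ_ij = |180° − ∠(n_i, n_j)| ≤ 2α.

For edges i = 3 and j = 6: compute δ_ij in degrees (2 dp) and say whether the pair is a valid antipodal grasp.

δ = 41.96°, invalid

α = atan 0.2 = 11.31°;  2α = 22.62°
edge 3: e_3 = (-0.81, +1.72);  n_3 = (+0.9047, +0.4261)
edge 6: e_6 = (-0.37, -1.23);  n_6 = (-0.9576, +0.2881)
∠(n_3, n_6) = 138.04°
δ = |180° − 138.04°| = 41.96°
41.96° > 2α = 22.62°  →  invalid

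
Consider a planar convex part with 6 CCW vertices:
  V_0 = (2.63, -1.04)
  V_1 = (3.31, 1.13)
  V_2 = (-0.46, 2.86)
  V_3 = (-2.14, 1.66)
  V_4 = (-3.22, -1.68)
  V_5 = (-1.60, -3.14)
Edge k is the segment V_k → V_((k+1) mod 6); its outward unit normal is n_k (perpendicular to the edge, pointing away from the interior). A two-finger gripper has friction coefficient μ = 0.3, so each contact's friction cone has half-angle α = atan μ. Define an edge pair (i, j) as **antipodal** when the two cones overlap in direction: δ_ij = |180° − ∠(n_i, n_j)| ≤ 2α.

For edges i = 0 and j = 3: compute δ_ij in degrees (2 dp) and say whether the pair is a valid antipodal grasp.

δ = 0.52°, valid

α = atan 0.3 = 16.70°;  2α = 33.40°
edge 0: e_0 = (+0.68, +2.17);  n_0 = (+0.9542, -0.2990)
edge 3: e_3 = (-1.08, -3.34);  n_3 = (-0.9515, +0.3077)
∠(n_0, n_3) = 179.48°
δ = |180° − 179.48°| = 0.52°
0.52° ≤ 2α = 33.40°  →  valid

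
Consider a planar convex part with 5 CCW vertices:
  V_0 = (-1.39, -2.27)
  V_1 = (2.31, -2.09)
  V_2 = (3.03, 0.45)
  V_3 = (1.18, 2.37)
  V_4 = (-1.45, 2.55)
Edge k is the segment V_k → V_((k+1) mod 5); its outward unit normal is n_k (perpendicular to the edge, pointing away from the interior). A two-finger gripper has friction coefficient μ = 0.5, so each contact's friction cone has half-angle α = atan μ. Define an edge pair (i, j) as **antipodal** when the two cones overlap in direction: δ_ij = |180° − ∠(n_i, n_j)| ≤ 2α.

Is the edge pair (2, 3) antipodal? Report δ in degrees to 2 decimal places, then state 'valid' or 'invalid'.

δ = 137.85°, invalid

α = atan 0.5 = 26.57°;  2α = 53.13°
edge 2: e_2 = (-1.85, +1.92);  n_2 = (+0.7201, +0.6939)
edge 3: e_3 = (-2.63, +0.18);  n_3 = (+0.0683, +0.9977)
∠(n_2, n_3) = 42.15°
δ = |180° − 42.15°| = 137.85°
137.85° > 2α = 53.13°  →  invalid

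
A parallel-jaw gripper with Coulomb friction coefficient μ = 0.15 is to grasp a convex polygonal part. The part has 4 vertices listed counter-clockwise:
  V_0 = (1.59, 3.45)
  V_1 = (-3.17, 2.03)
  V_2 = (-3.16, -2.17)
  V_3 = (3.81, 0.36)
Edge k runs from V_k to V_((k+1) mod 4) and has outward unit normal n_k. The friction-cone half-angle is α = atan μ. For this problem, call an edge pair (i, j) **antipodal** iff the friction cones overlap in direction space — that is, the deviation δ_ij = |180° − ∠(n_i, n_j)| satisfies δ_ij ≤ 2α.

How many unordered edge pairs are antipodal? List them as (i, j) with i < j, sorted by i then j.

count = 1; pairs: (0,2)

α = atan 0.15 = 8.53°;  2α = 17.06°
n_0 = (-0.2859, +0.9583)
n_1 = (-1.0000, -0.0024)
n_2 = (+0.3412, -0.9400)
n_3 = (+0.8121, +0.5835)
  (0,1): δ = 106.47°  ·
  (0,2): δ = 3.34°  ✓
  (0,3): δ = 109.08°  ·
  (1,2): δ = 70.19°  ·
  (1,3): δ = 35.56°  ·
  (2,3): δ = 74.25°  ·
antipodal pairs: 1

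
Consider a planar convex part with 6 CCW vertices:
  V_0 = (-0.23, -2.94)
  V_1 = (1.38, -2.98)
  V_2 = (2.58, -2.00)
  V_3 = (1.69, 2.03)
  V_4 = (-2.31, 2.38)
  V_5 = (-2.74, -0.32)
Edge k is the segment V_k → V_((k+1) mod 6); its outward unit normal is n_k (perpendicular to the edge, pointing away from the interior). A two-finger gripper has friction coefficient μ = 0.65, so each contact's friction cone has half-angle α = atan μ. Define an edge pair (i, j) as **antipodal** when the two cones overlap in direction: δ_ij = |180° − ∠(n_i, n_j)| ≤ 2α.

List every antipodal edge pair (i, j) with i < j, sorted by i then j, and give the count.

count = 6; pairs: (0,3), (1,3), (1,4), (2,4), (2,5), (3,5)

α = atan 0.65 = 33.02°;  2α = 66.05°
n_0 = (-0.0248, -0.9997)
n_1 = (+0.6325, -0.7745)
n_2 = (+0.9765, +0.2156)
n_3 = (+0.0872, +0.9962)
n_4 = (-0.9876, +0.1573)
n_5 = (-0.7221, -0.6918)
  (0,1): δ = 139.34°  ·
  (0,2): δ = 76.12°  ·
  (0,3): δ = 3.58°  ✓
  (0,4): δ = 82.37°  ·
  (0,5): δ = 135.19°  ·
  (1,2): δ = 116.78°  ·
  (1,3): δ = 44.24°  ✓
  (1,4): δ = 41.71°  ✓
  (1,5): δ = 94.53°  ·
  (2,3): δ = 107.45°  ·
  (2,4): δ = 21.50°  ✓
  (2,5): δ = 31.32°  ✓
  (3,4): δ = 94.05°  ·
  (3,5): δ = 41.23°  ✓
  (4,5): δ = 127.18°  ·
antipodal pairs: 6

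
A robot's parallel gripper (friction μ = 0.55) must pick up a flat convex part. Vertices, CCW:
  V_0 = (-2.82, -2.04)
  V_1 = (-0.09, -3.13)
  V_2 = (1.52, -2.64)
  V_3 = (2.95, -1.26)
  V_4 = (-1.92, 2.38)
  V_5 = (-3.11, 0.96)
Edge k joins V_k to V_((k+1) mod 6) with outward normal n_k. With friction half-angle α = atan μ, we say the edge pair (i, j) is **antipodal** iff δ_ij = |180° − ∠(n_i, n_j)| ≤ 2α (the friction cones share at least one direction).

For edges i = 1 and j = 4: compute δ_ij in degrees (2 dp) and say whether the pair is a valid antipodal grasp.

δ = 33.11°, valid

α = atan 0.55 = 28.81°;  2α = 57.62°
edge 1: e_1 = (+1.61, +0.49);  n_1 = (+0.2912, -0.9567)
edge 4: e_4 = (-1.19, -1.42);  n_4 = (-0.7664, +0.6423)
∠(n_1, n_4) = 146.89°
δ = |180° − 146.89°| = 33.11°
33.11° ≤ 2α = 57.62°  →  valid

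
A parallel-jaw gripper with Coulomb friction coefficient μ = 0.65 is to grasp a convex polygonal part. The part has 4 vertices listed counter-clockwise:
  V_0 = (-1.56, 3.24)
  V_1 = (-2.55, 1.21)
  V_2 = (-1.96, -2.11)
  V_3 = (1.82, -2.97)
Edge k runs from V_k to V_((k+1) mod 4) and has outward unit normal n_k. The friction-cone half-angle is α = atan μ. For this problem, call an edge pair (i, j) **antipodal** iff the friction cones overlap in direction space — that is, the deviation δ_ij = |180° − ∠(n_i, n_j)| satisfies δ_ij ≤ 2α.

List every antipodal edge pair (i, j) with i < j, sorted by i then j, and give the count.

α = atan 0.65 = 33.02°;  2α = 66.05°
n_0 = (-0.8988, +0.4383)
n_1 = (-0.9846, -0.1750)
n_2 = (-0.2218, -0.9751)
n_3 = (+0.8783, +0.4781)
  (0,1): δ = 143.93°  ·
  (0,2): δ = 76.82°  ·
  (0,3): δ = 54.56°  ✓
  (1,2): δ = 112.89°  ·
  (1,3): δ = 18.48°  ✓
  (2,3): δ = 48.62°  ✓
antipodal pairs: 3

count = 3; pairs: (0,3), (1,3), (2,3)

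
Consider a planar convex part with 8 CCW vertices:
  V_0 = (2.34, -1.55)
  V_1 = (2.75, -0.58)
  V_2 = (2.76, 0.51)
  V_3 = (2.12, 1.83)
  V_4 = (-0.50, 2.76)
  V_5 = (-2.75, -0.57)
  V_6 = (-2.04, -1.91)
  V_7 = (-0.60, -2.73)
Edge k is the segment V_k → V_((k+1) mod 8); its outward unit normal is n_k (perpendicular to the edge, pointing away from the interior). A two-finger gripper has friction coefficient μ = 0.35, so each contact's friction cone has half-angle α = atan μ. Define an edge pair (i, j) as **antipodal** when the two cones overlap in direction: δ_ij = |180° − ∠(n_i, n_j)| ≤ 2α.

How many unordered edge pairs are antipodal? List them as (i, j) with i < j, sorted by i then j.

α = atan 0.35 = 19.29°;  2α = 38.58°
n_0 = (+0.9211, -0.3893)
n_1 = (+1.0000, -0.0092)
n_2 = (+0.8998, +0.4363)
n_3 = (+0.3345, +0.9424)
n_4 = (-0.8286, +0.5599)
n_5 = (-0.8836, -0.4682)
n_6 = (-0.4948, -0.8690)
n_7 = (+0.3725, -0.9280)
  (0,1): δ = 157.61°  ·
  (0,2): δ = 131.22°  ·
  (0,3): δ = 86.63°  ·
  (0,4): δ = 11.13°  ✓
  (0,5): δ = 50.83°  ·
  (0,6): δ = 83.25°  ·
  (0,7): δ = 134.78°  ·
  (1,2): δ = 153.61°  ·
  (1,3): δ = 109.02°  ·
  (1,4): δ = 33.52°  ✓
  (1,5): δ = 28.44°  ✓
  (1,6): δ = 60.87°  ·
  (1,7): δ = 112.39°  ·
  (2,3): δ = 135.41°  ·
  (2,4): δ = 59.91°  ·
  (2,5): δ = 2.05°  ✓
  (2,6): δ = 34.47°  ✓
  (2,7): δ = 86.00°  ·
  (3,4): δ = 104.50°  ·
  (3,5): δ = 42.54°  ·
  (3,6): δ = 10.12°  ✓
  (3,7): δ = 41.41°  ·
  (4,5): δ = 118.04°  ·
  (4,6): δ = 85.61°  ·
  (4,7): δ = 34.09°  ✓
  (5,6): δ = 147.58°  ·
  (5,7): δ = 96.05°  ·
  (6,7): δ = 128.47°  ·
antipodal pairs: 7

count = 7; pairs: (0,4), (1,4), (1,5), (2,5), (2,6), (3,6), (4,7)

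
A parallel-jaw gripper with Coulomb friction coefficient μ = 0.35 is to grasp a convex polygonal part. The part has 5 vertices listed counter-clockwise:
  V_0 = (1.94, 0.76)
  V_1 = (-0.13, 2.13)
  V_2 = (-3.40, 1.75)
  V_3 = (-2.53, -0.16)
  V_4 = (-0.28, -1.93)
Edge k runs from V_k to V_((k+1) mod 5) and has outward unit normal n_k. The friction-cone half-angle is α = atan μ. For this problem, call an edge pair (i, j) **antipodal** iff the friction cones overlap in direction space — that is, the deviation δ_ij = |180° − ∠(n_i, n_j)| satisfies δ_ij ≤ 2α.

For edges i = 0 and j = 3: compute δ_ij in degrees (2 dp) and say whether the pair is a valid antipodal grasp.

δ = 4.69°, valid

α = atan 0.35 = 19.29°;  2α = 38.58°
edge 0: e_0 = (-2.07, +1.37);  n_0 = (+0.5519, +0.8339)
edge 3: e_3 = (+2.25, -1.77);  n_3 = (-0.6183, -0.7860)
∠(n_0, n_3) = 175.31°
δ = |180° − 175.31°| = 4.69°
4.69° ≤ 2α = 38.58°  →  valid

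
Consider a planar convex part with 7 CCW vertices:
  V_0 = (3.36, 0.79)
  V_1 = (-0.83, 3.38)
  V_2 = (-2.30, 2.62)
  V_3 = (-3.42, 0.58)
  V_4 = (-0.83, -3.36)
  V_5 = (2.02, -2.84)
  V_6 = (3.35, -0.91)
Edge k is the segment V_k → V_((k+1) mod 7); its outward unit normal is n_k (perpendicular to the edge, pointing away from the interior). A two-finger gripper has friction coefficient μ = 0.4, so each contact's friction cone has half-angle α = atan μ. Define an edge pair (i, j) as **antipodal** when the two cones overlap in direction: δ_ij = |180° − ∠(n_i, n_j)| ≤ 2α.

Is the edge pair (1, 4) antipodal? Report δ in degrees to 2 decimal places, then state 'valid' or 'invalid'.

δ = 17.00°, valid

α = atan 0.4 = 21.80°;  2α = 43.60°
edge 1: e_1 = (-1.47, -0.76);  n_1 = (-0.4593, +0.8883)
edge 4: e_4 = (+2.85, +0.52);  n_4 = (+0.1795, -0.9838)
∠(n_1, n_4) = 163.00°
δ = |180° − 163.00°| = 17.00°
17.00° ≤ 2α = 43.60°  →  valid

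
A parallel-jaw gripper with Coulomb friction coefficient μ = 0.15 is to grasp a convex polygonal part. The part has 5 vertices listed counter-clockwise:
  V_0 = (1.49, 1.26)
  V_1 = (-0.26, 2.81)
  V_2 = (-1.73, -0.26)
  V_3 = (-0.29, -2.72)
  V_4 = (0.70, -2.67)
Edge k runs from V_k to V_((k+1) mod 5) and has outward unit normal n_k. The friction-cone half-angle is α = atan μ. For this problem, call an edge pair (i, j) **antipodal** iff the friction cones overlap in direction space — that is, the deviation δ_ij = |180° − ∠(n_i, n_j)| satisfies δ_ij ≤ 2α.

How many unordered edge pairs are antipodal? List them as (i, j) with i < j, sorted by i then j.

α = atan 0.15 = 8.53°;  2α = 17.06°
n_0 = (+0.6630, +0.7486)
n_1 = (-0.9019, +0.4319)
n_2 = (-0.8630, -0.5052)
n_3 = (+0.0504, -0.9987)
n_4 = (+0.9804, -0.1971)
  (0,1): δ = 74.05°  ·
  (0,2): δ = 18.12°  ·
  (0,3): δ = 44.42°  ·
  (0,4): δ = 120.17°  ·
  (1,2): δ = 124.07°  ·
  (1,3): δ = 61.52°  ·
  (1,4): δ = 14.22°  ✓
  (2,3): δ = 117.45°  ·
  (2,4): δ = 41.71°  ·
  (3,4): δ = 104.26°  ·
antipodal pairs: 1

count = 1; pairs: (1,4)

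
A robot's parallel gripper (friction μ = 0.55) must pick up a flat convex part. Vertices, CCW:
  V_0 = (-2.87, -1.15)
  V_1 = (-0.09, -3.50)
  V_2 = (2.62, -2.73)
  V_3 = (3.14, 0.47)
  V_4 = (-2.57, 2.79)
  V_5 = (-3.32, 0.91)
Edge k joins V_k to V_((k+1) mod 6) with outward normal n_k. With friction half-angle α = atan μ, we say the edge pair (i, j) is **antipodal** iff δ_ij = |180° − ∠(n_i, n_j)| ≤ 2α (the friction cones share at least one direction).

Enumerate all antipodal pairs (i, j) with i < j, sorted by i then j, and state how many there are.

count = 6; pairs: (0,3), (1,3), (1,4), (2,4), (2,5), (3,5)

α = atan 0.55 = 28.81°;  2α = 57.62°
n_0 = (-0.6456, -0.7637)
n_1 = (+0.2733, -0.9619)
n_2 = (+0.9871, -0.1604)
n_3 = (+0.3764, +0.9264)
n_4 = (-0.9288, +0.3705)
n_5 = (-0.9770, -0.2134)
  (0,1): δ = 123.93°  ·
  (0,2): δ = 59.02°  ·
  (0,3): δ = 18.10°  ✓
  (0,4): δ = 108.46°  ·
  (0,5): δ = 142.53°  ·
  (1,2): δ = 115.09°  ·
  (1,3): δ = 37.97°  ✓
  (1,4): δ = 52.39°  ✓
  (1,5): δ = 86.46°  ·
  (2,3): δ = 102.88°  ·
  (2,4): δ = 12.52°  ✓
  (2,5): δ = 21.55°  ✓
  (3,4): δ = 89.64°  ·
  (3,5): δ = 55.57°  ✓
  (4,5): δ = 145.93°  ·
antipodal pairs: 6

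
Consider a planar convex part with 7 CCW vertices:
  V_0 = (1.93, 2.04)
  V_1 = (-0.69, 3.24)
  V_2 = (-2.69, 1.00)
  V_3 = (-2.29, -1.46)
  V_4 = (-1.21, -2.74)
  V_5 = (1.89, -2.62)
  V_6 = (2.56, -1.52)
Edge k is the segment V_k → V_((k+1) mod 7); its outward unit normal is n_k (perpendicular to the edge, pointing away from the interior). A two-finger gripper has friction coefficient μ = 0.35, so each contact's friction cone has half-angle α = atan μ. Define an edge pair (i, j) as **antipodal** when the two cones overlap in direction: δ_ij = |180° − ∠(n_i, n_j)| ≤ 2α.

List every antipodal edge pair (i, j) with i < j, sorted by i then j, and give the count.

count = 5; pairs: (0,3), (0,4), (1,5), (2,6), (3,6)

α = atan 0.35 = 19.29°;  2α = 38.58°
n_0 = (+0.4164, +0.9092)
n_1 = (-0.7459, +0.6660)
n_2 = (-0.9870, -0.1605)
n_3 = (-0.7643, -0.6449)
n_4 = (+0.0387, -0.9993)
n_5 = (+0.8540, -0.5202)
n_6 = (+0.9847, +0.1743)
  (0,1): δ = 107.15°  ·
  (0,2): δ = 56.16°  ·
  (0,3): δ = 25.24°  ✓
  (0,4): δ = 26.83°  ✓
  (0,5): δ = 83.26°  ·
  (0,6): δ = 124.64°  ·
  (1,2): δ = 129.00°  ·
  (1,3): δ = 98.08°  ·
  (1,4): δ = 46.02°  ·
  (1,5): δ = 10.42°  ✓
  (1,6): δ = 51.80°  ·
  (2,3): δ = 149.08°  ·
  (2,4): δ = 97.02°  ·
  (2,5): δ = 40.58°  ·
  (2,6): δ = 0.80°  ✓
  (3,4): δ = 127.94°  ·
  (3,5): δ = 71.50°  ·
  (3,6): δ = 30.12°  ✓
  (4,5): δ = 123.56°  ·
  (4,6): δ = 82.18°  ·
  (5,6): δ = 138.62°  ·
antipodal pairs: 5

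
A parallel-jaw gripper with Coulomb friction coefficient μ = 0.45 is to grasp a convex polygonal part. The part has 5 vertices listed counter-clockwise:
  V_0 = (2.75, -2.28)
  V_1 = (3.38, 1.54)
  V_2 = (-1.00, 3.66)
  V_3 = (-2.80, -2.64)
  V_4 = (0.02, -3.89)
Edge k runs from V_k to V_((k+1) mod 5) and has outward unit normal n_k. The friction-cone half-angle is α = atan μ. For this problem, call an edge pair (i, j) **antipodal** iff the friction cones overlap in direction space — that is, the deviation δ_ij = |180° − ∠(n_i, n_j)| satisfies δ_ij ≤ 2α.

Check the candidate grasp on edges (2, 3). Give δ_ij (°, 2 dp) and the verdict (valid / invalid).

δ = 97.96°, invalid

α = atan 0.45 = 24.23°;  2α = 48.46°
edge 2: e_2 = (-1.80, -6.30);  n_2 = (-0.9615, +0.2747)
edge 3: e_3 = (+2.82, -1.25);  n_3 = (-0.4052, -0.9142)
∠(n_2, n_3) = 82.04°
δ = |180° − 82.04°| = 97.96°
97.96° > 2α = 48.46°  →  invalid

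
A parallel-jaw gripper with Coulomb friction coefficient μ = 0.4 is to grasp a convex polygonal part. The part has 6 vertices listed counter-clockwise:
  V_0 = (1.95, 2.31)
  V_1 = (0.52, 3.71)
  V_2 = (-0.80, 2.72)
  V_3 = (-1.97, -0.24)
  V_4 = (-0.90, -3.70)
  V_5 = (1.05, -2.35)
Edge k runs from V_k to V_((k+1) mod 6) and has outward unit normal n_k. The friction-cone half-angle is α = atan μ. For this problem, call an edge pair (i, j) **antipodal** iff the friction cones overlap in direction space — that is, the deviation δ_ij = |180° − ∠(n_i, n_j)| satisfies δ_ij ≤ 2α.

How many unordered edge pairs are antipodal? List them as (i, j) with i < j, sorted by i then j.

α = atan 0.4 = 21.80°;  2α = 43.60°
n_0 = (+0.6996, +0.7146)
n_1 = (-0.6000, +0.8000)
n_2 = (-0.9300, +0.3676)
n_3 = (-0.9554, -0.2954)
n_4 = (+0.5692, -0.8222)
n_5 = (+0.9819, -0.1896)
  (0,1): δ = 98.74°  ·
  (0,2): δ = 67.17°  ·
  (0,3): δ = 28.42°  ✓
  (0,4): δ = 79.09°  ·
  (0,5): δ = 123.46°  ·
  (1,2): δ = 148.44°  ·
  (1,3): δ = 109.69°  ·
  (1,4): δ = 2.17°  ✓
  (1,5): δ = 42.20°  ✓
  (2,3): δ = 141.25°  ·
  (2,4): δ = 33.74°  ✓
  (2,5): δ = 10.64°  ✓
  (3,4): δ = 72.49°  ·
  (3,5): δ = 28.12°  ✓
  (4,5): δ = 135.63°  ·
antipodal pairs: 6

count = 6; pairs: (0,3), (1,4), (1,5), (2,4), (2,5), (3,5)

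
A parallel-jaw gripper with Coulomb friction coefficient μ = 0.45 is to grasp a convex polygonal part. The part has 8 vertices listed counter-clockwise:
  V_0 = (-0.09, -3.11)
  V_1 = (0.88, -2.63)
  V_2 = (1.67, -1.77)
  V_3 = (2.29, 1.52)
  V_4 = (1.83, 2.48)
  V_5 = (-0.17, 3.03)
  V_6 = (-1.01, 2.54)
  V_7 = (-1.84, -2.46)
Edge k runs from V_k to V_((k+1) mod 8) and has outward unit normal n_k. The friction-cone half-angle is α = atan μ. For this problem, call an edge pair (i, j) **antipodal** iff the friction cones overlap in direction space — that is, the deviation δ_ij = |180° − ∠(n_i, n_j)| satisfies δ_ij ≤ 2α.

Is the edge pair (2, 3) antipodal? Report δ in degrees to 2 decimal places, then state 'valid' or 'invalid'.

α = atan 0.45 = 24.23°;  2α = 48.46°
edge 2: e_2 = (+0.62, +3.29);  n_2 = (+0.9827, -0.1852)
edge 3: e_3 = (-0.46, +0.96);  n_3 = (+0.9018, +0.4321)
∠(n_2, n_3) = 36.27°
δ = |180° − 36.27°| = 143.73°
143.73° > 2α = 48.46°  →  invalid

δ = 143.73°, invalid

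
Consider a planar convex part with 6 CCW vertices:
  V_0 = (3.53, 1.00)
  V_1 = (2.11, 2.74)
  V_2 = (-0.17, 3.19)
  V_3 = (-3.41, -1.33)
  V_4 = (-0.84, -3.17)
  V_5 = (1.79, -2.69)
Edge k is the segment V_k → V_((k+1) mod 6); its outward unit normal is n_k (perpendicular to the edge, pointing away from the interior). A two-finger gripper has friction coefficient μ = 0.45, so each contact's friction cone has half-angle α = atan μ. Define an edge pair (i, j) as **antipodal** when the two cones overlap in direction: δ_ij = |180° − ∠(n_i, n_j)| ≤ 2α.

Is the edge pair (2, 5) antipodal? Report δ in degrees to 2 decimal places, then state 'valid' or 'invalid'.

δ = 10.39°, valid

α = atan 0.45 = 24.23°;  2α = 48.46°
edge 2: e_2 = (-3.24, -4.52);  n_2 = (-0.8128, +0.5826)
edge 5: e_5 = (+1.74, +3.69);  n_5 = (+0.9045, -0.4265)
∠(n_2, n_5) = 169.61°
δ = |180° − 169.61°| = 10.39°
10.39° ≤ 2α = 48.46°  →  valid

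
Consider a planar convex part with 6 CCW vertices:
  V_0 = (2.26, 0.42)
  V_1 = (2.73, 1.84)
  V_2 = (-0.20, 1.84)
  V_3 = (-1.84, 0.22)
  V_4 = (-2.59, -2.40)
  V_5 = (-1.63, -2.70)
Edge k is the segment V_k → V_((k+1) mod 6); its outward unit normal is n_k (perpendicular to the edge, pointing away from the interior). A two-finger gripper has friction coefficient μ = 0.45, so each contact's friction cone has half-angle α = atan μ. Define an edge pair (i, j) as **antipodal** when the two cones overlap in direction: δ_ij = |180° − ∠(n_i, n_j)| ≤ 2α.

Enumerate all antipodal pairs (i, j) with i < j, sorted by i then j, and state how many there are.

α = atan 0.45 = 24.23°;  2α = 48.46°
n_0 = (+0.9493, -0.3142)
n_1 = (+0.0000, +1.0000)
n_2 = (-0.7028, +0.7114)
n_3 = (-0.9614, +0.2752)
n_4 = (-0.2983, -0.9545)
n_5 = (+0.6257, -0.7801)
  (0,1): δ = 71.69°  ·
  (0,2): δ = 27.04°  ✓
  (0,3): δ = 2.34°  ✓
  (0,4): δ = 90.96°  ·
  (0,5): δ = 147.05°  ·
  (1,2): δ = 135.35°  ·
  (1,3): δ = 105.97°  ·
  (1,4): δ = 17.35°  ✓
  (1,5): δ = 38.73°  ✓
  (2,3): δ = 150.62°  ·
  (2,4): δ = 62.00°  ·
  (2,5): δ = 5.92°  ✓
  (3,4): δ = 91.38°  ·
  (3,5): δ = 35.29°  ✓
  (4,5): δ = 123.91°  ·
antipodal pairs: 6

count = 6; pairs: (0,2), (0,3), (1,4), (1,5), (2,5), (3,5)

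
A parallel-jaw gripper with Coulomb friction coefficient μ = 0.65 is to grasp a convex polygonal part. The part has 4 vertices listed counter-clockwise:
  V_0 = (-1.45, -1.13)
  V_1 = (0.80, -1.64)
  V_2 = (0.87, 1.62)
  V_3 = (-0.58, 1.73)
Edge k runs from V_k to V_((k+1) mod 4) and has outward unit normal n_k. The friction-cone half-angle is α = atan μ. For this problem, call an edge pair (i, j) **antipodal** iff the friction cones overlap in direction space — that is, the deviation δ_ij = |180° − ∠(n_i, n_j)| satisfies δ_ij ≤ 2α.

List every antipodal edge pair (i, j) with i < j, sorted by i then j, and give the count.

α = atan 0.65 = 33.02°;  2α = 66.05°
n_0 = (-0.2211, -0.9753)
n_1 = (+0.9998, -0.0215)
n_2 = (+0.0756, +0.9971)
n_3 = (-0.9567, +0.2910)
  (0,1): δ = 78.46°  ·
  (0,2): δ = 8.43°  ✓
  (0,3): δ = 85.85°  ·
  (1,2): δ = 93.11°  ·
  (1,3): δ = 15.69°  ✓
  (2,3): δ = 102.58°  ·
antipodal pairs: 2

count = 2; pairs: (0,2), (1,3)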